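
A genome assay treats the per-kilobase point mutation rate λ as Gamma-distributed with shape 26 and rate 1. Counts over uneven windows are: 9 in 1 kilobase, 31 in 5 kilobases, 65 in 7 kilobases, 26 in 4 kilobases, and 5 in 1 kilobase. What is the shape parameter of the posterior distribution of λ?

Total count: 9 + 31 + 65 + 26 + 5 = 136.
Total exposure: 1 + 5 + 7 + 4 + 1 = 18 kilobases.
Posterior: α' = 26 + 136 = 162, β' = 1 + 18 = 19.

162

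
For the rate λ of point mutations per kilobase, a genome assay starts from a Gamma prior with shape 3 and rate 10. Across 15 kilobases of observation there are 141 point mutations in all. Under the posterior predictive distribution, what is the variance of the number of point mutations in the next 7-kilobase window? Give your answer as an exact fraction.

32256/625

Total count 141 over total exposure 15 kilobases.
Gamma(α, β) with Poisson data over total exposure Σt gives posterior Gamma(α+Σx, β+Σt) = Gamma(144, 25).
The posterior predictive for a window of length T is Negative Binomial with variance T·α'·(β'+T)/β'² = 7·144·32/625 = 32256/625.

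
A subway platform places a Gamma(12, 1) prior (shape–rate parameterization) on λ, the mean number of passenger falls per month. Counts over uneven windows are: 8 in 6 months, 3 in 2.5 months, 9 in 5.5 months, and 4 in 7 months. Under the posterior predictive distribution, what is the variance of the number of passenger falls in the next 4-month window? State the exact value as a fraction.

Total count: 8 + 3 + 9 + 4 = 24.
Total exposure: 6 + 2.5 + 5.5 + 7 = 21 months.
Gamma(α, β) with Poisson data over total exposure Σt gives posterior Gamma(α+Σx, β+Σt) = Gamma(36, 22).
The posterior predictive for a window of length T is Negative Binomial with variance T·α'·(β'+T)/β'² = 4·36·26/484 = 936/121.

936/121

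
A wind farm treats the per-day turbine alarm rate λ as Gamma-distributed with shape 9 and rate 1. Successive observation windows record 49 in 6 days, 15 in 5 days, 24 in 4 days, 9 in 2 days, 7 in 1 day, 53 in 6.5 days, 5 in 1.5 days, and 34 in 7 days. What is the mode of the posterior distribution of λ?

Total count: 49 + 15 + 24 + 9 + 7 + 53 + 5 + 34 = 196.
Total exposure: 6 + 5 + 4 + 2 + 1 + 6.5 + 1.5 + 7 = 33 days.
Gamma(α, β) with Poisson data over total exposure Σt gives posterior Gamma(α+Σx, β+Σt) = Gamma(205, 34).
Posterior mode = (α'−1)/β' = 204/34 = 6.

6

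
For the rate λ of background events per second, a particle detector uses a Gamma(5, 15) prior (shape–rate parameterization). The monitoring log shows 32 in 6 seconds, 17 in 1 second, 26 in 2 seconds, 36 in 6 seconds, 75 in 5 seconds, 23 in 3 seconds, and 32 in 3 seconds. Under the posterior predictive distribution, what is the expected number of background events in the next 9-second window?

54

Total count: 32 + 17 + 26 + 36 + 75 + 23 + 32 = 241.
Total exposure: 6 + 1 + 2 + 6 + 5 + 3 + 3 = 26 seconds.
Conjugate update: add total count to the shape and total exposure to the rate, giving Gamma(246, 41).
Predictive mean over a 9-second window = T·E[λ|data] = 9·246/41 = 54.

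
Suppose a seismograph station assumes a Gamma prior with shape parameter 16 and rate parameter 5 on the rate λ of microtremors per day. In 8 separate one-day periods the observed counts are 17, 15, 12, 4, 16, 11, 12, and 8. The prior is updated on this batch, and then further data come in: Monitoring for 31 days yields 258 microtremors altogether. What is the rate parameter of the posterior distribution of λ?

Total count: 17 + 15 + 12 + 4 + 16 + 11 + 12 + 8 = 95.
Total exposure: 8 days.
After the first batch: Gamma(16 + 95, 5 + 8) = Gamma(111, 13).
Total count 258 over total exposure 31 days.
After the second batch: Gamma(111 + 258, 13 + 31) = Gamma(369, 44).

44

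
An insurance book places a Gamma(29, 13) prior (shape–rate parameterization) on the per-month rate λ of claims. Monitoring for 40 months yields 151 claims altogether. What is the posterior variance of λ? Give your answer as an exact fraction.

180/2809

Total count 151 over total exposure 40 months.
Posterior: α' = 29 + 151 = 180, β' = 13 + 40 = 53.
Posterior variance = α'/β'² = 180/2809.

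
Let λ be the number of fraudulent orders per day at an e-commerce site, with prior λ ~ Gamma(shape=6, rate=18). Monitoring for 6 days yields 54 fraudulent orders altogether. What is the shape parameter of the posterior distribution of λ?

60

Total count 54 over total exposure 6 days.
The Gamma prior is conjugate for the Poisson rate, so λ | data ~ Gamma(6+54, 18+6) = Gamma(60, 24).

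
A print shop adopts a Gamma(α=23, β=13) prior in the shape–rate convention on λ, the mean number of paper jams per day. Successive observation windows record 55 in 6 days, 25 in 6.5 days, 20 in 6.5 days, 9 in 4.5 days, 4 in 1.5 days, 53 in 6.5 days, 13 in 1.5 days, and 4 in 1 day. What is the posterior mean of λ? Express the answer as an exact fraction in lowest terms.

206/47

Total count: 55 + 25 + 20 + 9 + 4 + 53 + 13 + 4 = 183.
Total exposure: 6 + 6.5 + 6.5 + 4.5 + 1.5 + 6.5 + 1.5 + 1 = 34 days.
By Gamma–Poisson conjugacy, the posterior is Gamma(α + Σx, β + Σt) = Gamma(23 + 183, 13 + 34) = Gamma(206, 47).
Posterior mean = α'/β' = 206/47.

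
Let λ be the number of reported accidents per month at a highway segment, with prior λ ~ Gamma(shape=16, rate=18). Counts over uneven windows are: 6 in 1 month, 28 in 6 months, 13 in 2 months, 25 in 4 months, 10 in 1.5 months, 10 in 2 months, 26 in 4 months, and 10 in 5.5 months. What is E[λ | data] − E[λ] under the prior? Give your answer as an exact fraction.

236/99

Total count: 6 + 28 + 13 + 25 + 10 + 10 + 26 + 10 = 128.
Total exposure: 1 + 6 + 2 + 4 + 1.5 + 2 + 4 + 5.5 = 26 months.
By Gamma–Poisson conjugacy, the posterior is Gamma(α + Σx, β + Σt) = Gamma(16 + 128, 18 + 26) = Gamma(144, 44).
Posterior mean = 144/44 = 36/11; prior mean = 16/18 = 8/9. Difference = 36/11 − 8/9 = 236/99.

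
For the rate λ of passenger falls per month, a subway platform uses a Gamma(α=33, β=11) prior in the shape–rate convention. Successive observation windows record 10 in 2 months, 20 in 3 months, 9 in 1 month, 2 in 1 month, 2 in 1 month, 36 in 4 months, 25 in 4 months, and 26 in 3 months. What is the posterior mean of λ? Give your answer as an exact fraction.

Total count: 10 + 20 + 9 + 2 + 2 + 36 + 25 + 26 = 130.
Total exposure: 2 + 3 + 1 + 1 + 1 + 4 + 4 + 3 = 19 months.
By Gamma–Poisson conjugacy, the posterior is Gamma(α + Σx, β + Σt) = Gamma(33 + 130, 11 + 19) = Gamma(163, 30).
Posterior mean = α'/β' = 163/30.

163/30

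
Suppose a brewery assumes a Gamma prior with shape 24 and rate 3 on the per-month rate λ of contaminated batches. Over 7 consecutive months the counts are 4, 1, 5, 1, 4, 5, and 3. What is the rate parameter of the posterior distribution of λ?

10

Total count: 4 + 1 + 5 + 1 + 4 + 5 + 3 = 23.
Total exposure: 7 months.
By Gamma–Poisson conjugacy, the posterior is Gamma(α + Σx, β + Σt) = Gamma(24 + 23, 3 + 7) = Gamma(47, 10).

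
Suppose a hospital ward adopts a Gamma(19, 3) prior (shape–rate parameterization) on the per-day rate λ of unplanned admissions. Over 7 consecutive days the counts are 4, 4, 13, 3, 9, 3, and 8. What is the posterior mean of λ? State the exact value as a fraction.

Total count: 4 + 4 + 13 + 3 + 9 + 3 + 8 = 44.
Total exposure: 7 days.
The Gamma prior is conjugate for the Poisson rate, so λ | data ~ Gamma(19+44, 3+7) = Gamma(63, 10).
Posterior mean = α'/β' = 63/10.

63/10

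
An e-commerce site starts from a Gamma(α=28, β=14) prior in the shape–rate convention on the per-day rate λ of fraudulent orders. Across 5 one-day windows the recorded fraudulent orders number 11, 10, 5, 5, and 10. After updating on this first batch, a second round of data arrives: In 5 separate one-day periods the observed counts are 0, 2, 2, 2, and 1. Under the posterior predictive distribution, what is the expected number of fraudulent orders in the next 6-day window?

Total count: 11 + 10 + 5 + 5 + 10 = 41.
Total exposure: 5 days.
After the first batch: Gamma(28 + 41, 14 + 5) = Gamma(69, 19).
Total count: 0 + 2 + 2 + 2 + 1 = 7.
Total exposure: 5 days.
After the second batch: Gamma(69 + 7, 19 + 5) = Gamma(76, 24).
Predictive mean over a 6-day window = T·E[λ|data] = 6·76/24 = 19.

19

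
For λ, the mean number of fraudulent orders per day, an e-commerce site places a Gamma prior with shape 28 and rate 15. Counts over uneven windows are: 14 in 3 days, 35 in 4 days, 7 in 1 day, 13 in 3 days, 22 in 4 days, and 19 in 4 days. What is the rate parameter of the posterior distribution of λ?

34

Total count: 14 + 35 + 7 + 13 + 22 + 19 = 110.
Total exposure: 3 + 4 + 1 + 3 + 4 + 4 = 19 days.
Posterior: α' = 28 + 110 = 138, β' = 15 + 19 = 34.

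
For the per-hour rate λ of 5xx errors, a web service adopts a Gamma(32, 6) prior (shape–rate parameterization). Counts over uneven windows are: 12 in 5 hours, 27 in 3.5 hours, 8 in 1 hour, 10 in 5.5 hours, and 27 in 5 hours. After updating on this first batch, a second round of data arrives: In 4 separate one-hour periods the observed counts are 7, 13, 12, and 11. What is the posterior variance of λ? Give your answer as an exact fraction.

53/300

Total count: 12 + 27 + 8 + 10 + 27 = 84.
Total exposure: 5 + 3.5 + 1 + 5.5 + 5 = 20 hours.
After the first batch: Gamma(32 + 84, 6 + 20) = Gamma(116, 26).
Total count: 7 + 13 + 12 + 11 = 43.
Total exposure: 4 hours.
After the second batch: Gamma(116 + 43, 26 + 4) = Gamma(159, 30).
Posterior variance = α'/β'² = 159/900 = 53/300.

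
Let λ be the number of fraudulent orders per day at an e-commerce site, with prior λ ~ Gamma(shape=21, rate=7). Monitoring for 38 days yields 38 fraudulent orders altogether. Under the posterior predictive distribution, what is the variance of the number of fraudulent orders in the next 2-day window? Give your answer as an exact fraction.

5546/2025

Total count 38 over total exposure 38 days.
Gamma(α, β) with Poisson data over total exposure Σt gives posterior Gamma(α+Σx, β+Σt) = Gamma(59, 45).
The posterior predictive for a window of length T is Negative Binomial with variance T·α'·(β'+T)/β'² = 2·59·47/2025 = 5546/2025.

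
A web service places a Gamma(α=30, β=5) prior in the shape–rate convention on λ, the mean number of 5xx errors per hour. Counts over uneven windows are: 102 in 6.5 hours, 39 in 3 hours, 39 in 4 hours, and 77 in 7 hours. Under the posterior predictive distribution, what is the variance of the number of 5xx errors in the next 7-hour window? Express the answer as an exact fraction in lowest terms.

Total count: 102 + 39 + 39 + 77 = 257.
Total exposure: 6.5 + 3 + 4 + 7 = 20.5 hours.
Posterior: α' = 30 + 257 = 287, β' = 5 + 20.5 = 51/2.
The posterior predictive for a window of length T is Negative Binomial with variance T·α'·(β'+T)/β'² = 7·287·(65/2)/(2601/4) = 261170/2601.

261170/2601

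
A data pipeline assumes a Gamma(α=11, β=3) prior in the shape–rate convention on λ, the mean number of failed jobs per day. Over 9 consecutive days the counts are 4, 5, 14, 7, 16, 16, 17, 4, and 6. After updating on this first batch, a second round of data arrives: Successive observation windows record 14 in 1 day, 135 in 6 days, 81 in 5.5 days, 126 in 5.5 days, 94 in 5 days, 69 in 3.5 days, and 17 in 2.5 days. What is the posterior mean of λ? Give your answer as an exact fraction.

636/41

Total count: 4 + 5 + 14 + 7 + 16 + 16 + 17 + 4 + 6 = 89.
Total exposure: 9 days.
After the first batch: Gamma(11 + 89, 3 + 9) = Gamma(100, 12).
Total count: 14 + 135 + 81 + 126 + 94 + 69 + 17 = 536.
Total exposure: 1 + 6 + 5.5 + 5.5 + 5 + 3.5 + 2.5 = 29 days.
After the second batch: Gamma(100 + 536, 12 + 29) = Gamma(636, 41).
Posterior mean = α'/β' = 636/41.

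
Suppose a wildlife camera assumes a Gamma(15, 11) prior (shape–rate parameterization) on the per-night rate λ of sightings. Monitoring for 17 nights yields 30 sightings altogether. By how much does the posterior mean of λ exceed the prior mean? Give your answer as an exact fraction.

75/308

Total count 30 over total exposure 17 nights.
Gamma(α, β) with Poisson data over total exposure Σt gives posterior Gamma(α+Σx, β+Σt) = Gamma(45, 28).
Posterior mean = 45/28 = 45/28; prior mean = 15/11 = 15/11. Difference = 45/28 − 15/11 = 75/308.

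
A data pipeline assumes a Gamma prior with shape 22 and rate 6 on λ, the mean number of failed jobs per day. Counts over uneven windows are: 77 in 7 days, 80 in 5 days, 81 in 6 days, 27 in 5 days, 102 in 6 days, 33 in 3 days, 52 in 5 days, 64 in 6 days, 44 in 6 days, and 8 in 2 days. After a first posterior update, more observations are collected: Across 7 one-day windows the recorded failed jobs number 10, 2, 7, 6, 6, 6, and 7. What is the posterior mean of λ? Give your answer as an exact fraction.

Total count: 77 + 80 + 81 + 27 + 102 + 33 + 52 + 64 + 44 + 8 = 568.
Total exposure: 7 + 5 + 6 + 5 + 6 + 3 + 5 + 6 + 6 + 2 = 51 days.
After the first batch: Gamma(22 + 568, 6 + 51) = Gamma(590, 57).
Total count: 10 + 2 + 7 + 6 + 6 + 6 + 7 = 44.
Total exposure: 7 days.
After the second batch: Gamma(590 + 44, 57 + 7) = Gamma(634, 64).
Posterior mean = α'/β' = 634/64 = 317/32.

317/32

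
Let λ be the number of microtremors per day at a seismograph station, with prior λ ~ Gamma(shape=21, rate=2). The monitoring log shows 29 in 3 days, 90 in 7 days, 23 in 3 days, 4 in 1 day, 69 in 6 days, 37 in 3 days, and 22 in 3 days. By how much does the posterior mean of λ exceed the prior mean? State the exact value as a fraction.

1/28

Total count: 29 + 90 + 23 + 4 + 69 + 37 + 22 = 274.
Total exposure: 3 + 7 + 3 + 1 + 6 + 3 + 3 = 26 days.
Conjugate update: add total count to the shape and total exposure to the rate, giving Gamma(295, 28).
Posterior mean = 295/28 = 295/28; prior mean = 21/2 = 21/2. Difference = 295/28 − 21/2 = 1/28.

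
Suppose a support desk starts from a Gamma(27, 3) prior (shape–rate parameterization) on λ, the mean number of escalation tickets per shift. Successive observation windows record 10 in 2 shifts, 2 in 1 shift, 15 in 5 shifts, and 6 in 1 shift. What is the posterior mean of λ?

5

Total count: 10 + 2 + 15 + 6 = 33.
Total exposure: 2 + 1 + 5 + 1 = 9 shifts.
By Gamma–Poisson conjugacy, the posterior is Gamma(α + Σx, β + Σt) = Gamma(27 + 33, 3 + 9) = Gamma(60, 12).
Posterior mean = α'/β' = 60/12 = 5.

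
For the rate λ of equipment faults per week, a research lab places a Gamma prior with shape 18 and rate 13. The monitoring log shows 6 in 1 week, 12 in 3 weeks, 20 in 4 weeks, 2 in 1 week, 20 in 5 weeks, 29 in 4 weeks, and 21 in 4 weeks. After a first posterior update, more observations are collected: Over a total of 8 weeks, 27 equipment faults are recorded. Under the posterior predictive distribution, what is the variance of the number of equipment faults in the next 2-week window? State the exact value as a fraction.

13950/1849

Total count: 6 + 12 + 20 + 2 + 20 + 29 + 21 = 110.
Total exposure: 1 + 3 + 4 + 1 + 5 + 4 + 4 = 22 weeks.
After the first batch: Gamma(18 + 110, 13 + 22) = Gamma(128, 35).
Total count 27 over total exposure 8 weeks.
After the second batch: Gamma(128 + 27, 35 + 8) = Gamma(155, 43).
The posterior predictive for a window of length T is Negative Binomial with variance T·α'·(β'+T)/β'² = 2·155·45/1849 = 13950/1849.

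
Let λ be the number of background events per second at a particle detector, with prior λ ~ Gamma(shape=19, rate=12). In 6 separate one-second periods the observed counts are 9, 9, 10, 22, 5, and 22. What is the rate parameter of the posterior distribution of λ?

Total count: 9 + 9 + 10 + 22 + 5 + 22 = 77.
Total exposure: 6 seconds.
Posterior: α' = 19 + 77 = 96, β' = 12 + 6 = 18.

18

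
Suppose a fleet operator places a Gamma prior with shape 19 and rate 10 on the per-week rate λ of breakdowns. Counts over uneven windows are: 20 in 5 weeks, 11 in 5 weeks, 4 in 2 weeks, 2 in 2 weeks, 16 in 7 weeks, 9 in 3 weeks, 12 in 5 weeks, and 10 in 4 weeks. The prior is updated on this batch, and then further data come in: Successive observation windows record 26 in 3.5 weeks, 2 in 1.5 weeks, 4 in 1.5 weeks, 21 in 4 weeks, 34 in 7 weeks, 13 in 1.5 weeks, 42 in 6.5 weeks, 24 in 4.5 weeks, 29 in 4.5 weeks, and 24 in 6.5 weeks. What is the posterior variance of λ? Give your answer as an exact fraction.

Total count: 20 + 11 + 4 + 2 + 16 + 9 + 12 + 10 = 84.
Total exposure: 5 + 5 + 2 + 2 + 7 + 3 + 5 + 4 = 33 weeks.
After the first batch: Gamma(19 + 84, 10 + 33) = Gamma(103, 43).
Total count: 26 + 2 + 4 + 21 + 34 + 13 + 42 + 24 + 29 + 24 = 219.
Total exposure: 3.5 + 1.5 + 1.5 + 4 + 7 + 1.5 + 6.5 + 4.5 + 4.5 + 6.5 = 41 weeks.
After the second batch: Gamma(103 + 219, 43 + 41) = Gamma(322, 84).
Posterior variance = α'/β'² = 322/7056 = 23/504.

23/504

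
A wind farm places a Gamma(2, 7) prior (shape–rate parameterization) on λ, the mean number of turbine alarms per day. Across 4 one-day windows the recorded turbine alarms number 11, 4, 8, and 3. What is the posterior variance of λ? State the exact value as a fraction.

Total count: 11 + 4 + 8 + 3 = 26.
Total exposure: 4 days.
By Gamma–Poisson conjugacy, the posterior is Gamma(α + Σx, β + Σt) = Gamma(2 + 26, 7 + 4) = Gamma(28, 11).
Posterior variance = α'/β'² = 28/121.

28/121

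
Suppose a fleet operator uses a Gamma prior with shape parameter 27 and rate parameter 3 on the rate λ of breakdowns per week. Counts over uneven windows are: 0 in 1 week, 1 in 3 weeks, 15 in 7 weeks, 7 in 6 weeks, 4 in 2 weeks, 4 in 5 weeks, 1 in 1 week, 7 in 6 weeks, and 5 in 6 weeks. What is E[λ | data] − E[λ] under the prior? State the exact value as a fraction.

Total count: 0 + 1 + 15 + 7 + 4 + 4 + 1 + 7 + 5 = 44.
Total exposure: 1 + 3 + 7 + 6 + 2 + 5 + 1 + 6 + 6 = 37 weeks.
The Gamma prior is conjugate for the Poisson rate, so λ | data ~ Gamma(27+44, 3+37) = Gamma(71, 40).
Posterior mean = 71/40 = 71/40; prior mean = 27/3 = 9. Difference = 71/40 − 9 = -289/40.

-289/40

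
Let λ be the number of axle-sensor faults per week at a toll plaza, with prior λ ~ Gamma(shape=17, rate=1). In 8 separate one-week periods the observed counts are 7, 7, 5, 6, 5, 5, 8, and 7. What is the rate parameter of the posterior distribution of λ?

Total count: 7 + 7 + 5 + 6 + 5 + 5 + 8 + 7 = 50.
Total exposure: 8 weeks.
By Gamma–Poisson conjugacy, the posterior is Gamma(α + Σx, β + Σt) = Gamma(17 + 50, 1 + 8) = Gamma(67, 9).

9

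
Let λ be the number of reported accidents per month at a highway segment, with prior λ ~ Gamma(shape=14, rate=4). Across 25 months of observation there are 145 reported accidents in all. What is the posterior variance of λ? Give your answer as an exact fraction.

Total count 145 over total exposure 25 months.
By Gamma–Poisson conjugacy, the posterior is Gamma(α + Σx, β + Σt) = Gamma(14 + 145, 4 + 25) = Gamma(159, 29).
Posterior variance = α'/β'² = 159/841.

159/841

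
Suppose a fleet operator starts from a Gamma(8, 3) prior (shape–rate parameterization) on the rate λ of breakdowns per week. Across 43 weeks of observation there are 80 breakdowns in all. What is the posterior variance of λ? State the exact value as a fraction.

22/529

Total count 80 over total exposure 43 weeks.
By Gamma–Poisson conjugacy, the posterior is Gamma(α + Σx, β + Σt) = Gamma(8 + 80, 3 + 43) = Gamma(88, 46).
Posterior variance = α'/β'² = 88/2116 = 22/529.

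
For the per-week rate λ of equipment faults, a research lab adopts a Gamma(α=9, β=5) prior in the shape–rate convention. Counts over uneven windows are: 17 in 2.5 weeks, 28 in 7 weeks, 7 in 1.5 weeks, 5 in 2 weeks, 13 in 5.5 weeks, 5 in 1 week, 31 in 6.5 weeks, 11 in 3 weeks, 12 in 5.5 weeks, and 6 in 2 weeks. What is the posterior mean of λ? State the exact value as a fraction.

Total count: 17 + 28 + 7 + 5 + 13 + 5 + 31 + 11 + 12 + 6 = 135.
Total exposure: 2.5 + 7 + 1.5 + 2 + 5.5 + 1 + 6.5 + 3 + 5.5 + 2 = 36.5 weeks.
Conjugate update: add total count to the shape and total exposure to the rate, giving Gamma(144, 83/2).
Posterior mean = α'/β' = 144/(83/2) = 288/83.

288/83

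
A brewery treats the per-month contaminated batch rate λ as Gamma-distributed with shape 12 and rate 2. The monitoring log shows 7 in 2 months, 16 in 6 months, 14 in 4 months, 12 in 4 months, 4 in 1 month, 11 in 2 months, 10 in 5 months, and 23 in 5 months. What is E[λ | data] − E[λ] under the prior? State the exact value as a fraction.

Total count: 7 + 16 + 14 + 12 + 4 + 11 + 10 + 23 = 97.
Total exposure: 2 + 6 + 4 + 4 + 1 + 2 + 5 + 5 = 29 months.
Posterior: α' = 12 + 97 = 109, β' = 2 + 29 = 31.
Posterior mean = 109/31 = 109/31; prior mean = 12/2 = 6. Difference = 109/31 − 6 = -77/31.

-77/31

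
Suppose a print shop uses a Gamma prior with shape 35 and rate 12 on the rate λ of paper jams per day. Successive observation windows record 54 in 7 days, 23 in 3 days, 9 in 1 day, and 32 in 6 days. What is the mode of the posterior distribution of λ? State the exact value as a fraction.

152/29

Total count: 54 + 23 + 9 + 32 = 118.
Total exposure: 7 + 3 + 1 + 6 = 17 days.
Gamma(α, β) with Poisson data over total exposure Σt gives posterior Gamma(α+Σx, β+Σt) = Gamma(153, 29).
Posterior mode = (α'−1)/β' = 152/29.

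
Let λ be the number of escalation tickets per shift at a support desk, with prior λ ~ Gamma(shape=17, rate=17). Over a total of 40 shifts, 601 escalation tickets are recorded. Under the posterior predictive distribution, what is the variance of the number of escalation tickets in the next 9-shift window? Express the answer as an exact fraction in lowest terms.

Total count 601 over total exposure 40 shifts.
Posterior: α' = 17 + 601 = 618, β' = 17 + 40 = 57.
The posterior predictive for a window of length T is Negative Binomial with variance T·α'·(β'+T)/β'² = 9·618·66/3249 = 40788/361.

40788/361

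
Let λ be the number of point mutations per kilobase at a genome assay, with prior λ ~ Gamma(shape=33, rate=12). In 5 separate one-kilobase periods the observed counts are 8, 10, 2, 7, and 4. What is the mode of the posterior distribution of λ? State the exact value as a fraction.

63/17

Total count: 8 + 10 + 2 + 7 + 4 = 31.
Total exposure: 5 kilobases.
Gamma(α, β) with Poisson data over total exposure Σt gives posterior Gamma(α+Σx, β+Σt) = Gamma(64, 17).
Posterior mode = (α'−1)/β' = 63/17.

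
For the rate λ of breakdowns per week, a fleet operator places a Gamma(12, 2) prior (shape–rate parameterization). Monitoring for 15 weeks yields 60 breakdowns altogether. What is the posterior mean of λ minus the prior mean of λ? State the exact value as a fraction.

Total count 60 over total exposure 15 weeks.
The Gamma prior is conjugate for the Poisson rate, so λ | data ~ Gamma(12+60, 2+15) = Gamma(72, 17).
Posterior mean = 72/17 = 72/17; prior mean = 12/2 = 6. Difference = 72/17 − 6 = -30/17.

-30/17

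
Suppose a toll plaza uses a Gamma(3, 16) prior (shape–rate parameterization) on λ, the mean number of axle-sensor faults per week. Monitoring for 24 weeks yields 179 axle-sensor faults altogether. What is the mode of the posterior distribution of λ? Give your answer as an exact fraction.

Total count 179 over total exposure 24 weeks.
Posterior: α' = 3 + 179 = 182, β' = 16 + 24 = 40.
Posterior mode = (α'−1)/β' = 181/40.

181/40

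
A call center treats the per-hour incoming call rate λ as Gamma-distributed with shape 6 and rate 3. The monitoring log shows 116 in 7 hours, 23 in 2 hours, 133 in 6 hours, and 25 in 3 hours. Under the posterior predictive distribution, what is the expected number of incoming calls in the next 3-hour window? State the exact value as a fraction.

Total count: 116 + 23 + 133 + 25 = 297.
Total exposure: 7 + 2 + 6 + 3 = 18 hours.
The Gamma prior is conjugate for the Poisson rate, so λ | data ~ Gamma(6+297, 3+18) = Gamma(303, 21).
Predictive mean over a 3-hour window = T·E[λ|data] = 3·303/21 = 303/7.

303/7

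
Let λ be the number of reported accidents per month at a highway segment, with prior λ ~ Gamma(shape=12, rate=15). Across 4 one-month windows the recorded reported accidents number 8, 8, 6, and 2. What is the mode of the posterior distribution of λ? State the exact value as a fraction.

35/19

Total count: 8 + 8 + 6 + 2 = 24.
Total exposure: 4 months.
Conjugate update: add total count to the shape and total exposure to the rate, giving Gamma(36, 19).
Posterior mode = (α'−1)/β' = 35/19.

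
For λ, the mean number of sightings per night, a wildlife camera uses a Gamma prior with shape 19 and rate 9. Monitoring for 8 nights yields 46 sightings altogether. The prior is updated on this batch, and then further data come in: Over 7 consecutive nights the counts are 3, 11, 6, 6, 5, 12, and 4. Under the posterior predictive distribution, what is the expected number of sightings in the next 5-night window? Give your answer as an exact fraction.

70/3

Total count 46 over total exposure 8 nights.
After the first batch: Gamma(19 + 46, 9 + 8) = Gamma(65, 17).
Total count: 3 + 11 + 6 + 6 + 5 + 12 + 4 = 47.
Total exposure: 7 nights.
After the second batch: Gamma(65 + 47, 17 + 7) = Gamma(112, 24).
Predictive mean over a 5-night window = T·E[λ|data] = 5·112/24 = 70/3.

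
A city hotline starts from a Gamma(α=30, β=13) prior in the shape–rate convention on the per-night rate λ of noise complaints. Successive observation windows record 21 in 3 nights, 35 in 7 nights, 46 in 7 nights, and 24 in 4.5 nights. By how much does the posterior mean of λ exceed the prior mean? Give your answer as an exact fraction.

662/299

Total count: 21 + 35 + 46 + 24 = 126.
Total exposure: 3 + 7 + 7 + 4.5 = 21.5 nights.
The Gamma prior is conjugate for the Poisson rate, so λ | data ~ Gamma(30+126, 13+21.5) = Gamma(156, 69/2).
Posterior mean = 156/(69/2) = 104/23; prior mean = 30/13 = 30/13. Difference = 104/23 − 30/13 = 662/299.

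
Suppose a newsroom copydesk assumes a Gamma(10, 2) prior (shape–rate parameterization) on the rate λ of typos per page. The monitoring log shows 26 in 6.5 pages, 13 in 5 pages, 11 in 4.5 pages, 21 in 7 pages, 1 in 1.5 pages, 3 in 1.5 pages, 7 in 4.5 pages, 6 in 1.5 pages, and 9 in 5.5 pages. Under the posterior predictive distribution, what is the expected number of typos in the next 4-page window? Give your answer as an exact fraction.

856/79

Total count: 26 + 13 + 11 + 21 + 1 + 3 + 7 + 6 + 9 = 97.
Total exposure: 6.5 + 5 + 4.5 + 7 + 1.5 + 1.5 + 4.5 + 1.5 + 5.5 = 37.5 pages.
Posterior: α' = 10 + 97 = 107, β' = 2 + 37.5 = 79/2.
Predictive mean over a 4-page window = T·E[λ|data] = 4·107/(79/2) = 856/79.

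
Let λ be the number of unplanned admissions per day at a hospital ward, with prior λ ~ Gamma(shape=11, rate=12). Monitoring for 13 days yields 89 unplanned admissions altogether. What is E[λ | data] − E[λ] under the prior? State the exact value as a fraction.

37/12

Total count 89 over total exposure 13 days.
The Gamma prior is conjugate for the Poisson rate, so λ | data ~ Gamma(11+89, 12+13) = Gamma(100, 25).
Posterior mean = 100/25 = 4; prior mean = 11/12 = 11/12. Difference = 4 − 11/12 = 37/12.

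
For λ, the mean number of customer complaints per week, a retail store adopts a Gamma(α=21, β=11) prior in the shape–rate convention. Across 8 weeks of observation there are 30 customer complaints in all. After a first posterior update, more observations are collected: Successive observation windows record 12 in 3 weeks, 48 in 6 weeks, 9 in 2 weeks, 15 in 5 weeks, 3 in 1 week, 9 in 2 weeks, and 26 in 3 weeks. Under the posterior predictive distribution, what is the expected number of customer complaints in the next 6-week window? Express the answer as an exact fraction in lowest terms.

1038/41

Total count 30 over total exposure 8 weeks.
After the first batch: Gamma(21 + 30, 11 + 8) = Gamma(51, 19).
Total count: 12 + 48 + 9 + 15 + 3 + 9 + 26 = 122.
Total exposure: 3 + 6 + 2 + 5 + 1 + 2 + 3 = 22 weeks.
After the second batch: Gamma(51 + 122, 19 + 22) = Gamma(173, 41).
Predictive mean over a 6-week window = T·E[λ|data] = 6·173/41 = 1038/41.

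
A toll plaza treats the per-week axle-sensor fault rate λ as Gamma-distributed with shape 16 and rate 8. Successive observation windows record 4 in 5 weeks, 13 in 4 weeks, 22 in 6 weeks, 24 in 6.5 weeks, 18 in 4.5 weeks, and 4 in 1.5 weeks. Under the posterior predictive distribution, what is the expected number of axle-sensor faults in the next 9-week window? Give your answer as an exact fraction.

1818/71

Total count: 4 + 13 + 22 + 24 + 18 + 4 = 85.
Total exposure: 5 + 4 + 6 + 6.5 + 4.5 + 1.5 = 27.5 weeks.
Gamma(α, β) with Poisson data over total exposure Σt gives posterior Gamma(α+Σx, β+Σt) = Gamma(101, 71/2).
Predictive mean over a 9-week window = T·E[λ|data] = 9·101/(71/2) = 1818/71.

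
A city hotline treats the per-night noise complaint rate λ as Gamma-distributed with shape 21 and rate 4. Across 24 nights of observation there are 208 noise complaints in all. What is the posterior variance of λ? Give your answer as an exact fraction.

229/784

Total count 208 over total exposure 24 nights.
Gamma(α, β) with Poisson data over total exposure Σt gives posterior Gamma(α+Σx, β+Σt) = Gamma(229, 28).
Posterior variance = α'/β'² = 229/784.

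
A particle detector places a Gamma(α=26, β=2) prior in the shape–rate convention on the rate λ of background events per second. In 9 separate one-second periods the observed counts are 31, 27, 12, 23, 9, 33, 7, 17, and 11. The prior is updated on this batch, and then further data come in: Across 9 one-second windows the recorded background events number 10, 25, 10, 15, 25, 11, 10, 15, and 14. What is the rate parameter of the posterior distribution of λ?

20

Total count: 31 + 27 + 12 + 23 + 9 + 33 + 7 + 17 + 11 = 170.
Total exposure: 9 seconds.
After the first batch: Gamma(26 + 170, 2 + 9) = Gamma(196, 11).
Total count: 10 + 25 + 10 + 15 + 25 + 11 + 10 + 15 + 14 = 135.
Total exposure: 9 seconds.
After the second batch: Gamma(196 + 135, 11 + 9) = Gamma(331, 20).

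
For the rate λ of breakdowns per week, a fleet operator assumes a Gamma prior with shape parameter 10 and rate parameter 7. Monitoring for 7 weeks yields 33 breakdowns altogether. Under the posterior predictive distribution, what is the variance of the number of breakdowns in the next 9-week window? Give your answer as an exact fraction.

8901/196

Total count 33 over total exposure 7 weeks.
Posterior: α' = 10 + 33 = 43, β' = 7 + 7 = 14.
The posterior predictive for a window of length T is Negative Binomial with variance T·α'·(β'+T)/β'² = 9·43·23/196 = 8901/196.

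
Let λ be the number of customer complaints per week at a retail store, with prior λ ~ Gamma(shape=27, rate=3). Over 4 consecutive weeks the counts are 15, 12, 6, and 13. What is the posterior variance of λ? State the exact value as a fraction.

Total count: 15 + 12 + 6 + 13 = 46.
Total exposure: 4 weeks.
Posterior: α' = 27 + 46 = 73, β' = 3 + 4 = 7.
Posterior variance = α'/β'² = 73/49.

73/49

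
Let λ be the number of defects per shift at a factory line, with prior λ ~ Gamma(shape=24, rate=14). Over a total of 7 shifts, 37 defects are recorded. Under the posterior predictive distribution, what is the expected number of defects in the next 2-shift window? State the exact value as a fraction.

122/21

Total count 37 over total exposure 7 shifts.
By Gamma–Poisson conjugacy, the posterior is Gamma(α + Σx, β + Σt) = Gamma(24 + 37, 14 + 7) = Gamma(61, 21).
Predictive mean over a 2-shift window = T·E[λ|data] = 2·61/21 = 122/21.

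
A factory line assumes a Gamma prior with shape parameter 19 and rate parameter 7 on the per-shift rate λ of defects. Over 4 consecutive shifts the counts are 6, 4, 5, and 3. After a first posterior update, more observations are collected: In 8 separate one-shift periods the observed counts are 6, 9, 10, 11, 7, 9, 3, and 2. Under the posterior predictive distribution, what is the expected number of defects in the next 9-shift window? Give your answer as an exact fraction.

846/19

Total count: 6 + 4 + 5 + 3 = 18.
Total exposure: 4 shifts.
After the first batch: Gamma(19 + 18, 7 + 4) = Gamma(37, 11).
Total count: 6 + 9 + 10 + 11 + 7 + 9 + 3 + 2 = 57.
Total exposure: 8 shifts.
After the second batch: Gamma(37 + 57, 11 + 8) = Gamma(94, 19).
Predictive mean over a 9-shift window = T·E[λ|data] = 9·94/19 = 846/19.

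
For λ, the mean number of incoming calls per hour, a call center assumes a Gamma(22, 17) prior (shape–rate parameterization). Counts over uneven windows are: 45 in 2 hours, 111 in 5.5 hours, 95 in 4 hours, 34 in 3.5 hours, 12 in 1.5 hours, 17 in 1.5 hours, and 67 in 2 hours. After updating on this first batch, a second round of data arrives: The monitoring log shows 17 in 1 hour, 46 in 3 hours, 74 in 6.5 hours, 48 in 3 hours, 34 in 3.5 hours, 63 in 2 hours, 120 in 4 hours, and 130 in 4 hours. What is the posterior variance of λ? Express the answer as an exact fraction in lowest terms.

935/4096

Total count: 45 + 111 + 95 + 34 + 12 + 17 + 67 = 381.
Total exposure: 2 + 5.5 + 4 + 3.5 + 1.5 + 1.5 + 2 = 20 hours.
After the first batch: Gamma(22 + 381, 17 + 20) = Gamma(403, 37).
Total count: 17 + 46 + 74 + 48 + 34 + 63 + 120 + 130 = 532.
Total exposure: 1 + 3 + 6.5 + 3 + 3.5 + 2 + 4 + 4 = 27 hours.
After the second batch: Gamma(403 + 532, 37 + 27) = Gamma(935, 64).
Posterior variance = α'/β'² = 935/4096.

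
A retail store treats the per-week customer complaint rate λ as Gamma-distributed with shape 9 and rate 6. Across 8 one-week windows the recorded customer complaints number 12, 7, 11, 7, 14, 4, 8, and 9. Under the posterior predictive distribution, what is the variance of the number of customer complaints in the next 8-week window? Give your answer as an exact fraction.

Total count: 12 + 7 + 11 + 7 + 14 + 4 + 8 + 9 = 72.
Total exposure: 8 weeks.
Posterior: α' = 9 + 72 = 81, β' = 6 + 8 = 14.
The posterior predictive for a window of length T is Negative Binomial with variance T·α'·(β'+T)/β'² = 8·81·22/196 = 3564/49.

3564/49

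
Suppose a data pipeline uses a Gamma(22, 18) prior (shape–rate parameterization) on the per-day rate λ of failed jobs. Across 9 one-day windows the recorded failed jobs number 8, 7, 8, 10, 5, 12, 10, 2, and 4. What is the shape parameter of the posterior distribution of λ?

88

Total count: 8 + 7 + 8 + 10 + 5 + 12 + 10 + 2 + 4 = 66.
Total exposure: 9 days.
Gamma(α, β) with Poisson data over total exposure Σt gives posterior Gamma(α+Σx, β+Σt) = Gamma(88, 27).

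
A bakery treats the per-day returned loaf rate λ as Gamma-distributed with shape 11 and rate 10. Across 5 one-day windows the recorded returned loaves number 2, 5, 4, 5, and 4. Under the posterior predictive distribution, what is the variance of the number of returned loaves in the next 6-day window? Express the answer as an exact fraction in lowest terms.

Total count: 2 + 5 + 4 + 5 + 4 = 20.
Total exposure: 5 days.
Posterior: α' = 11 + 20 = 31, β' = 10 + 5 = 15.
The posterior predictive for a window of length T is Negative Binomial with variance T·α'·(β'+T)/β'² = 6·31·21/225 = 434/25.

434/25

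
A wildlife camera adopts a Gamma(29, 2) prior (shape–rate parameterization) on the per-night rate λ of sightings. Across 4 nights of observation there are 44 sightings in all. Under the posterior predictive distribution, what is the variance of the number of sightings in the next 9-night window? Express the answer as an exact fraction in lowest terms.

1095/4

Total count 44 over total exposure 4 nights.
By Gamma–Poisson conjugacy, the posterior is Gamma(α + Σx, β + Σt) = Gamma(29 + 44, 2 + 4) = Gamma(73, 6).
The posterior predictive for a window of length T is Negative Binomial with variance T·α'·(β'+T)/β'² = 9·73·15/36 = 1095/4.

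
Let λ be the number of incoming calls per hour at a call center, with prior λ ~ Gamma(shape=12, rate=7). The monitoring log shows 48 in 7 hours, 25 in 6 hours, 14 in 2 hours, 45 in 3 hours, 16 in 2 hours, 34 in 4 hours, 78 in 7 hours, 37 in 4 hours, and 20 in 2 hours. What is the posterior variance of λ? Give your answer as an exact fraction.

Total count: 48 + 25 + 14 + 45 + 16 + 34 + 78 + 37 + 20 = 317.
Total exposure: 7 + 6 + 2 + 3 + 2 + 4 + 7 + 4 + 2 = 37 hours.
Conjugate update: add total count to the shape and total exposure to the rate, giving Gamma(329, 44).
Posterior variance = α'/β'² = 329/1936.

329/1936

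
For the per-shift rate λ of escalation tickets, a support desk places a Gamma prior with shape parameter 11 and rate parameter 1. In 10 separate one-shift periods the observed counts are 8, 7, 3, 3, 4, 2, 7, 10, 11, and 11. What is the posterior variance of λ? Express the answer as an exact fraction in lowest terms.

7/11

Total count: 8 + 7 + 3 + 3 + 4 + 2 + 7 + 10 + 11 + 11 = 66.
Total exposure: 10 shifts.
Conjugate update: add total count to the shape and total exposure to the rate, giving Gamma(77, 11).
Posterior variance = α'/β'² = 77/121 = 7/11.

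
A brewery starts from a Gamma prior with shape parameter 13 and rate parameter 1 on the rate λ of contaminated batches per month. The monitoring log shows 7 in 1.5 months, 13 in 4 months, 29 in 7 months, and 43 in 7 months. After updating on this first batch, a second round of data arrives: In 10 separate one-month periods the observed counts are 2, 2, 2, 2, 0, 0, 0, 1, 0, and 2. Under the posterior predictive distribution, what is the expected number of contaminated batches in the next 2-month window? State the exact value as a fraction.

Total count: 7 + 13 + 29 + 43 = 92.
Total exposure: 1.5 + 4 + 7 + 7 = 19.5 months.
After the first batch: Gamma(13 + 92, 1 + 19.5) = Gamma(105, 41/2).
Total count: 2 + 2 + 2 + 2 + 0 + 0 + 0 + 1 + 0 + 2 = 11.
Total exposure: 10 months.
After the second batch: Gamma(105 + 11, 41/2 + 10) = Gamma(116, 61/2).
Predictive mean over a 2-month window = T·E[λ|data] = 2·116/(61/2) = 464/61.

464/61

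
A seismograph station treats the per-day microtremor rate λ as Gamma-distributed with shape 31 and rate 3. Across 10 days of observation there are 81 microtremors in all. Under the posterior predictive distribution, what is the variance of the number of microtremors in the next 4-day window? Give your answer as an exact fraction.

7616/169

Total count 81 over total exposure 10 days.
Gamma(α, β) with Poisson data over total exposure Σt gives posterior Gamma(α+Σx, β+Σt) = Gamma(112, 13).
The posterior predictive for a window of length T is Negative Binomial with variance T·α'·(β'+T)/β'² = 4·112·17/169 = 7616/169.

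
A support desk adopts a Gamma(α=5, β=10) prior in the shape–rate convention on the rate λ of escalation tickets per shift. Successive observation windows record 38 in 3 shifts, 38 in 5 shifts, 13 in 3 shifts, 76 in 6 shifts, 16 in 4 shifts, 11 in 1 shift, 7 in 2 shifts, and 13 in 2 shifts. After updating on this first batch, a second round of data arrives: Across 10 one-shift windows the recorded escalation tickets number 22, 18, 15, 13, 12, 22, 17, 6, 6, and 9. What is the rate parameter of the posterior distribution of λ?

Total count: 38 + 38 + 13 + 76 + 16 + 11 + 7 + 13 = 212.
Total exposure: 3 + 5 + 3 + 6 + 4 + 1 + 2 + 2 = 26 shifts.
After the first batch: Gamma(5 + 212, 10 + 26) = Gamma(217, 36).
Total count: 22 + 18 + 15 + 13 + 12 + 22 + 17 + 6 + 6 + 9 = 140.
Total exposure: 10 shifts.
After the second batch: Gamma(217 + 140, 36 + 10) = Gamma(357, 46).

46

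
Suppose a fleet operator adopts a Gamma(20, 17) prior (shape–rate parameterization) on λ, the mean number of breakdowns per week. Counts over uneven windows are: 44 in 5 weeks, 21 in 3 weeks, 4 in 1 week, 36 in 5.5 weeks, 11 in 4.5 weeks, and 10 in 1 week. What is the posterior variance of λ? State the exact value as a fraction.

Total count: 44 + 21 + 4 + 36 + 11 + 10 = 126.
Total exposure: 5 + 3 + 1 + 5.5 + 4.5 + 1 = 20 weeks.
Posterior: α' = 20 + 126 = 146, β' = 17 + 20 = 37.
Posterior variance = α'/β'² = 146/1369.

146/1369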